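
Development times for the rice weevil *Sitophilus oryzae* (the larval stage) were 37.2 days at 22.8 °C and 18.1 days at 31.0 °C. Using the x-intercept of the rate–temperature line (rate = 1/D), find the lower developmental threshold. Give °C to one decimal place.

Under the model K = D·(T − T_b), so D₁·(T₁ − T_b) = D₂·(T₂ − T_b).
37.2·(22.8 − T_b) = 18.1·(31.0 − T_b)
T_b = (37.2·22.8 − 18.1·31.0) / (37.2 − 18.1) = 287.06 / 19.1 = 15.029 °C ≈ 15.0 °C.

15.0 °C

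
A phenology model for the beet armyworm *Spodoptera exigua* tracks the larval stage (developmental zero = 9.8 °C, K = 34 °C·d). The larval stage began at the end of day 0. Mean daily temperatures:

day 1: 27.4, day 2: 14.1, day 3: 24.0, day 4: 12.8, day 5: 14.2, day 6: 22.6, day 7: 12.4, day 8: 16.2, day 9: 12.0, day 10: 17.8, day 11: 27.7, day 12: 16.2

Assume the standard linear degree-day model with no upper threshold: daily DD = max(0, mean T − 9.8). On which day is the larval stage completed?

day 3

Daily DD above 9.8 °C: 17.6, 4.3, 14.2, 3.0, 4.4, 12.8, 2.6, 6.4, 2.2, 8.0, 17.9, 6.4.
Cumulative: 17.6, 21.9, 36.1, 39.1, 43.5, 56.3, 58.9, 65.3, 67.5, 75.5, 93.4, 99.8.
The total first reaches 34 DD on day 3.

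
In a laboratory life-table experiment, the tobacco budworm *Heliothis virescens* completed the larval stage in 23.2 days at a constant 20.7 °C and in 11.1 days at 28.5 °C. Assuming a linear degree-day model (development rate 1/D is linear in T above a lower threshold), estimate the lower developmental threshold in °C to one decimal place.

13.5 °C

Linear rate model ⇒ the product D·(T − T_b) is constant across temperatures.
23.2·(20.7 − T_b) = 11.1·(28.5 − T_b)
T_b = (23.2·20.7 − 11.1·28.5) / (23.2 − 11.1) = 163.89 / 12.1 = 13.545 °C ≈ 13.5 °C.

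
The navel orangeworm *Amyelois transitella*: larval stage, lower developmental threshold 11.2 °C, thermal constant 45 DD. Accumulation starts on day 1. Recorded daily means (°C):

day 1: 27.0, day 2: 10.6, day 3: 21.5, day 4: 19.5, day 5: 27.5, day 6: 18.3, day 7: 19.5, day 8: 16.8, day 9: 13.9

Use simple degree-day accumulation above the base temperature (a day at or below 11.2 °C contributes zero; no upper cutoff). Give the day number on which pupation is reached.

day 5

Daily DD above 11.2 °C: 15.8, 0.0, 10.3, 8.3, 16.3, 7.1, 8.3, 5.6, 2.7.
Cumulative: 15.8, 15.8, 26.1, 34.4, 50.7, 57.8, 66.1, 71.7, 74.4.
The total first reaches 45 DD on day 5.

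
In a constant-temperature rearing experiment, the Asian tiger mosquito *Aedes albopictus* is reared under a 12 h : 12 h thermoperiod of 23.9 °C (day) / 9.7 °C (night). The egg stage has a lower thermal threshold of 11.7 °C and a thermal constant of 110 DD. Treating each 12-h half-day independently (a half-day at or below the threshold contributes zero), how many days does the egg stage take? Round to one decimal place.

Day half: max(0, 23.9 − 11.7) × 0.5 = 12.2 × 0.5 = 6.10 DD.
Night half: max(0, 9.7 − 11.7) × 0.5 = 0.0 × 0.5 = 0.00 DD.
Per 24 h: 6.10 DD/day.
Duration = 110 / 6.10 = 18.033 ≈ 18.0 days.

18.0 days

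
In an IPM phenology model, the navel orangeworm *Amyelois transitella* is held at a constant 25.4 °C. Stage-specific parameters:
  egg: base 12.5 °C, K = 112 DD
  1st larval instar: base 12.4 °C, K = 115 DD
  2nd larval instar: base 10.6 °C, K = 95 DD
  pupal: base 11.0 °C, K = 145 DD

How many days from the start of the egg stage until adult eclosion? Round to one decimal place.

34.0 days

egg: 112 / (25.4 − 12.5) = 112 / 12.9 = 8.682 d.
1st larval instar: 115 / (25.4 − 12.4) = 115 / 13.0 = 8.846 d.
2nd larval instar: 95 / (25.4 − 10.6) = 95 / 14.8 = 6.419 d.
pupal: 145 / (25.4 − 11.0) = 145 / 14.4 = 10.069 d.
Sum = 34.017 ≈ 34.0 days.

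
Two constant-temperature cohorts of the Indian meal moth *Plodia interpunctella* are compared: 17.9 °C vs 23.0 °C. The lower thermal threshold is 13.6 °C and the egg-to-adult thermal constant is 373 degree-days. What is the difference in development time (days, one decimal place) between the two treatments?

At 17.9 °C: 373 / (17.9 − 13.6) = 373 / 4.3 = 86.744 d.
At 23.0 °C: 373 / (23.0 − 13.6) = 373 / 9.4 = 39.681 d.
Difference = |86.744 − 39.681| = 47.063 ≈ 47.1 days.

47.1 days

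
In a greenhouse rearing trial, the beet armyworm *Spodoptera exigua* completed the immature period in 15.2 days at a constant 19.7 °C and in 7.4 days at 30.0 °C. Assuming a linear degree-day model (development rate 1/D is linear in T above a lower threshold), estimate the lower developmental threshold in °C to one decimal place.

Under the model K = D·(T − T_b), so D₁·(T₁ − T_b) = D₂·(T₂ − T_b).
15.2·(19.7 − T_b) = 7.4·(30.0 − T_b)
T_b = (15.2·19.7 − 7.4·30.0) / (15.2 − 7.4) = 77.44 / 7.8 = 9.928 °C ≈ 9.9 °C.

9.9 °C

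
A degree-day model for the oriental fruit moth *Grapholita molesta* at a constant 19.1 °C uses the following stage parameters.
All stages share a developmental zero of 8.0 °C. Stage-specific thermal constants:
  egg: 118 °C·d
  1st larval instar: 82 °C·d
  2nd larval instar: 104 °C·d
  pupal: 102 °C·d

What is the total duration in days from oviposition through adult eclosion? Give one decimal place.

36.6 days

Daily accumulation at 19.1 °C = 19.1 − 8.0 = 11.1 DD/day.
Total K = 118 + 82 + 104 + 102 = 406 DD.
Total duration = 406 / 11.1 = 36.577 ≈ 36.6 days.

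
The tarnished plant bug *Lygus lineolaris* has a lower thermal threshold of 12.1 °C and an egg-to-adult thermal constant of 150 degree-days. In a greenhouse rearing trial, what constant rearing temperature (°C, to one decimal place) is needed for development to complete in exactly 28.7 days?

Required daily accumulation = 150 / 28.7 = 5.226 DD/day.
T = T_base + 5.226 = 12.1 + 5.226 = 17.326 ≈ 17.3 °C.

17.3 °C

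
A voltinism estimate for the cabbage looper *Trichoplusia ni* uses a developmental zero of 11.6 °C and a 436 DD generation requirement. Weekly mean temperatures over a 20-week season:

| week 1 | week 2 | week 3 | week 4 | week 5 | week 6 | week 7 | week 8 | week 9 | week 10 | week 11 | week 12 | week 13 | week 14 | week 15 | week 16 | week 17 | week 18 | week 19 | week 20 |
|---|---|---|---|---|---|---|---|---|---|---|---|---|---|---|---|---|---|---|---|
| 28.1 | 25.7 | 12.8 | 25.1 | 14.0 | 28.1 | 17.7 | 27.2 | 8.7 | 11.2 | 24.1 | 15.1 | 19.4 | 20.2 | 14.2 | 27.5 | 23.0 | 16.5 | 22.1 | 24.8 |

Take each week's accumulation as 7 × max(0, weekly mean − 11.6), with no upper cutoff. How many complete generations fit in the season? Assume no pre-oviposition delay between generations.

Weekly DD (7 × max(0, T̄ − 11.6)): 115.5, 98.7, 8.4, 94.5, 16.8, 115.5, 42.7, 109.2, 0.0, 0.0, 87.5, 24.5, 54.6, 60.2, 18.2, 111.3, 79.8, 34.3, 73.5, 92.4.
Season total = 1237.6 DD.
Complete generations = ⌊1237.6 / 436⌋ = 2.

2 generations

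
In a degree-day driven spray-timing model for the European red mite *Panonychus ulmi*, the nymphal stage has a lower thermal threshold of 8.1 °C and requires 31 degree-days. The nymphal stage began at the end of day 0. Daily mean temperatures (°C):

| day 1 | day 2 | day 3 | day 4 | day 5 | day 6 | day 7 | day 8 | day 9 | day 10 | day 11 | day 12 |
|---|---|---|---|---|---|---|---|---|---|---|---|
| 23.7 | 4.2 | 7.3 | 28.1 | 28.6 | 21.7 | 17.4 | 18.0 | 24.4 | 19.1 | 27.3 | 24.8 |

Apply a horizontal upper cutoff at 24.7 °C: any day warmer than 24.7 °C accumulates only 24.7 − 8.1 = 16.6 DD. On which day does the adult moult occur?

day 4

Daily DD above 8.1 °C (capped at 16.6): 15.6, 0.0, 0.0, 16.6, 16.6, 13.6, 9.3, 9.9, 16.3, 11.0, 16.6, 16.6.
Cumulative: 15.6, 15.6, 15.6, 32.2, 48.8, 62.4, 71.7, 81.6, 97.9, 108.9, 125.5, 142.1.
The total first reaches 31 DD on day 4.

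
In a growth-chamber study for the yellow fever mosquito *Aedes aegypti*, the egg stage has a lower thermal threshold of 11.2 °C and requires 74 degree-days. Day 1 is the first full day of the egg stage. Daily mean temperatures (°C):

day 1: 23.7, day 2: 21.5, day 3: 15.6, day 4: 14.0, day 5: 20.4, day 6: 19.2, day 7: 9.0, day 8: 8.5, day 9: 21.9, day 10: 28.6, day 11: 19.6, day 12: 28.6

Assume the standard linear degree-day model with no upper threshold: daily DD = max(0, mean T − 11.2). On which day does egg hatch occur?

Daily DD above 11.2 °C: 12.5, 10.3, 4.4, 2.8, 9.2, 8.0, 0.0, 0.0, 10.7, 17.4, 8.4, 17.4.
Cumulative: 12.5, 22.8, 27.2, 30.0, 39.2, 47.2, 47.2, 47.2, 57.9, 75.3, 83.7, 101.1.
The total first reaches 74 DD on day 10.

day 10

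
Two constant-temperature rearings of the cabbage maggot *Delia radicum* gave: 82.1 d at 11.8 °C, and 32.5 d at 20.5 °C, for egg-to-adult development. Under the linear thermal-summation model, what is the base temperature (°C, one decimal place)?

Linear rate model ⇒ the product D·(T − T_b) is constant across temperatures.
82.1·(11.8 − T_b) = 32.5·(20.5 − T_b)
T_b = (82.1·11.8 − 32.5·20.5) / (82.1 − 32.5) = 302.53 / 49.6 = 6.099 °C ≈ 6.1 °C.

6.1 °C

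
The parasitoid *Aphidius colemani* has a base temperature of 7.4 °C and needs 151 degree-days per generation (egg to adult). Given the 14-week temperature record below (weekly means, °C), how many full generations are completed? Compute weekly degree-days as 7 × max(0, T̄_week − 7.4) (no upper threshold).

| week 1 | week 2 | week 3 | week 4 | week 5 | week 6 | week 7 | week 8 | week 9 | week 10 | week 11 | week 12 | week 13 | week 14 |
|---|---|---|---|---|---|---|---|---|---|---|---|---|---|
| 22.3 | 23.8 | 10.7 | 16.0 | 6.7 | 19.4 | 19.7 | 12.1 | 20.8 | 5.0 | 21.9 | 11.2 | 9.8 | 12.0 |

5 generations

Weekly DD (7 × max(0, T̄ − 7.4)): 104.3, 114.8, 23.1, 60.2, 0.0, 84.0, 86.1, 32.9, 93.8, 0.0, 101.5, 26.6, 16.8, 32.2.
Season total = 776.3 DD.
Complete generations = ⌊776.3 / 151⌋ = 5.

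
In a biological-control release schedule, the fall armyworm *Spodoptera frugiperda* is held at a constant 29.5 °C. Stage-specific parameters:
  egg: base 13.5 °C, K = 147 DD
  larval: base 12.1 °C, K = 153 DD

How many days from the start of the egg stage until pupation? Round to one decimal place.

egg: 147 / (29.5 − 13.5) = 147 / 16.0 = 9.188 d.
larval: 153 / (29.5 − 12.1) = 153 / 17.4 = 8.793 d.
Sum = 17.981 ≈ 18.0 days.

18.0 days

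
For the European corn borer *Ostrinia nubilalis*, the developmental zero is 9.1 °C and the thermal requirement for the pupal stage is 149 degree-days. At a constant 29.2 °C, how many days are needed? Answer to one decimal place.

Daily accumulation = 29.2 − 9.1 = 20.1 DD/day.
Duration = 149 / 20.1 = 7.413 ≈ 7.4 days.

7.4 days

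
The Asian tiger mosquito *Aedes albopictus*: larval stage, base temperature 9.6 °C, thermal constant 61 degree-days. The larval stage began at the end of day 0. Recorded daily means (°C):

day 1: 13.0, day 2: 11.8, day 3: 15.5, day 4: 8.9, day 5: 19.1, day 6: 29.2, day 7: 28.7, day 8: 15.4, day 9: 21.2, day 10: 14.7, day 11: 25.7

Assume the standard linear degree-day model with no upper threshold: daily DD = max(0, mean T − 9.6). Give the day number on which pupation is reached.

day 8

Daily DD above 9.6 °C: 3.4, 2.2, 5.9, 0.0, 9.5, 19.6, 19.1, 5.8, 11.6, 5.1, 16.1.
Cumulative: 3.4, 5.6, 11.5, 11.5, 21.0, 40.6, 59.7, 65.5, 77.1, 82.2, 98.3.
The total first reaches 61 DD on day 8.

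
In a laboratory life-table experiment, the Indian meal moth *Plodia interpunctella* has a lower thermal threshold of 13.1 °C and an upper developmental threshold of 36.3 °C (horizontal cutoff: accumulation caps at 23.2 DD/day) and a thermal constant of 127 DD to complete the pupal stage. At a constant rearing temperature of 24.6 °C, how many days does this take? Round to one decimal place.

Daily accumulation = 24.6 − 13.1 = 11.5 DD/day.
Duration = 127 / 11.5 = 11.043 ≈ 11.0 days.

11.0 days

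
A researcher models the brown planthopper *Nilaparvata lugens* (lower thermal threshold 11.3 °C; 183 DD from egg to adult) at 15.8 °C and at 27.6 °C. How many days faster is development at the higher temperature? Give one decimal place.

29.4 days

At 15.8 °C: 183 / (15.8 − 11.3) = 183 / 4.5 = 40.667 d.
At 27.6 °C: 183 / (27.6 − 11.3) = 183 / 16.3 = 11.227 d.
Difference = |40.667 − 11.227| = 29.440 ≈ 29.4 days.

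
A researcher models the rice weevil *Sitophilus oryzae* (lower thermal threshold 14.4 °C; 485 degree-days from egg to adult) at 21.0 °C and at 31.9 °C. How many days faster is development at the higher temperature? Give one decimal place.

At 21.0 °C: 485 / (21.0 − 14.4) = 485 / 6.6 = 73.485 d.
At 31.9 °C: 485 / (31.9 − 14.4) = 485 / 17.5 = 27.714 d.
Difference = |73.485 − 27.714| = 45.771 ≈ 45.8 days.

45.8 days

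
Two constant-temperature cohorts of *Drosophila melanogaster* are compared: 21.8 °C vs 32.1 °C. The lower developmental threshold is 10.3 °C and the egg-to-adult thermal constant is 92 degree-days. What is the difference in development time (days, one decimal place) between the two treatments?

At 21.8 °C: 92 / (21.8 − 10.3) = 92 / 11.5 = 8.000 d.
At 32.1 °C: 92 / (32.1 − 10.3) = 92 / 21.8 = 4.220 d.
Difference = |8.000 − 4.220| = 3.780 ≈ 3.8 days.

3.8 days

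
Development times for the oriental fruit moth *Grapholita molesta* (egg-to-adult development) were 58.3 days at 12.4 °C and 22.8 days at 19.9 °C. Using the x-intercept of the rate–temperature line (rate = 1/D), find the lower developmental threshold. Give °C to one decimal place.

Equal thermal constants: D₁(T₁ − T_b) = D₂(T₂ − T_b).
58.3·(12.4 − T_b) = 22.8·(19.9 − T_b)
T_b = (58.3·12.4 − 22.8·19.9) / (58.3 − 22.8) = 269.20 / 35.5 = 7.583 °C ≈ 7.6 °C.

7.6 °C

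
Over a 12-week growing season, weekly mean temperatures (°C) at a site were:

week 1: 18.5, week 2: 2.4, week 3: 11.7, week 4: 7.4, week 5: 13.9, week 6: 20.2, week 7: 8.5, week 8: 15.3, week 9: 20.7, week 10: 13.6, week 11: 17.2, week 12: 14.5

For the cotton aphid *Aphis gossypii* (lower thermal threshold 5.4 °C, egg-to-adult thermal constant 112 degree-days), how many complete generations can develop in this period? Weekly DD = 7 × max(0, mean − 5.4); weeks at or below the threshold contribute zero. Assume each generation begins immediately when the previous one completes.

6 generations

Weekly DD (7 × max(0, T̄ − 5.4)): 91.7, 0.0, 44.1, 14.0, 59.5, 103.6, 21.7, 69.3, 107.1, 57.4, 82.6, 63.7.
Season total = 714.7 DD.
Complete generations = ⌊714.7 / 112⌋ = 6.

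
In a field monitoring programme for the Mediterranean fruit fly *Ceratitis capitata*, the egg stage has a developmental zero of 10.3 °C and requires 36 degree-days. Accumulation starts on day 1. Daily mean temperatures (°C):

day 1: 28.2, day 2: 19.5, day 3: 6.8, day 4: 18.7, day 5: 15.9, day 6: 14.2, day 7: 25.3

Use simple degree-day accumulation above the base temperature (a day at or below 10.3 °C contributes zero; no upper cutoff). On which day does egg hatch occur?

Daily DD above 10.3 °C: 17.9, 9.2, 0.0, 8.4, 5.6, 3.9, 15.0.
Cumulative: 17.9, 27.1, 27.1, 35.5, 41.1, 45.0, 60.0.
The total first reaches 36 DD on day 5.

day 5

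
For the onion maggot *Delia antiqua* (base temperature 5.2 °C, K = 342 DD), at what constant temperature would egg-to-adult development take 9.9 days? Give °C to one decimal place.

Required daily accumulation = 342 / 9.9 = 34.545 DD/day.
T = T_base + 34.545 = 5.2 + 34.545 = 39.745 ≈ 39.7 °C.

39.7 °C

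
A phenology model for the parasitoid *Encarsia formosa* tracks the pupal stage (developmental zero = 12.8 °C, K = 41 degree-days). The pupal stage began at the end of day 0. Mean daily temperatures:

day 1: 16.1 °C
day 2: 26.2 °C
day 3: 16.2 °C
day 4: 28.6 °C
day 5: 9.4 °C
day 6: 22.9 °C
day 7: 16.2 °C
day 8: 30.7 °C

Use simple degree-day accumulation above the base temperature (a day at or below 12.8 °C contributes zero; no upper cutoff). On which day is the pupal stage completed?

day 6

Daily DD above 12.8 °C: 3.3, 13.4, 3.4, 15.8, 0.0, 10.1, 3.4, 17.9.
Cumulative: 3.3, 16.7, 20.1, 35.9, 35.9, 46.0, 49.4, 67.3.
The total first reaches 41 DD on day 6.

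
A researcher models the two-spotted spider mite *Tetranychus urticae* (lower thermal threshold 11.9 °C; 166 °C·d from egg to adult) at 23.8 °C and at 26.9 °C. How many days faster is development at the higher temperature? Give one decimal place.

2.9 days

At 23.8 °C: 166 / (23.8 − 11.9) = 166 / 11.9 = 13.950 d.
At 26.9 °C: 166 / (26.9 − 11.9) = 166 / 15.0 = 11.067 d.
Difference = |13.950 − 11.067| = 2.883 ≈ 2.9 days.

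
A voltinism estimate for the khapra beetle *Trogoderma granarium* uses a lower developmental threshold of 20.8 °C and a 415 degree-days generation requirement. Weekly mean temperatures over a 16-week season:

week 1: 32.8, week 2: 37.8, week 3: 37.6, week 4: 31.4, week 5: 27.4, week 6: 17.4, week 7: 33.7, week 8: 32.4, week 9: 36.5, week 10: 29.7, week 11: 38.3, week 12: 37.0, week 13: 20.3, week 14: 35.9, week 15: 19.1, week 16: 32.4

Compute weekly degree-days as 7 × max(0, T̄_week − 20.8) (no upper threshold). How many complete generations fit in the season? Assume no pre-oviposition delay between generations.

Weekly DD (7 × max(0, T̄ − 20.8)): 84.0, 119.0, 117.6, 74.2, 46.2, 0.0, 90.3, 81.2, 109.9, 62.3, 122.5, 113.4, 0.0, 105.7, 0.0, 81.2.
Season total = 1207.5 DD.
Complete generations = ⌊1207.5 / 415⌋ = 2.

2 generations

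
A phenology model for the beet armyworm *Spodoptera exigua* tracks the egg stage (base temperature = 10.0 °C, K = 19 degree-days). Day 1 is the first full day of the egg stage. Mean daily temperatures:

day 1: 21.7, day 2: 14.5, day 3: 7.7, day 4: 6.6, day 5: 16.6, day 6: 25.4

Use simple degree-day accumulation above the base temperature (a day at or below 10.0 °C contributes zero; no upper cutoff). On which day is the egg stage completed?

Daily DD above 10.0 °C: 11.7, 4.5, 0.0, 0.0, 6.6, 15.4.
Cumulative: 11.7, 16.2, 16.2, 16.2, 22.8, 38.2.
The total first reaches 19 DD on day 5.

day 5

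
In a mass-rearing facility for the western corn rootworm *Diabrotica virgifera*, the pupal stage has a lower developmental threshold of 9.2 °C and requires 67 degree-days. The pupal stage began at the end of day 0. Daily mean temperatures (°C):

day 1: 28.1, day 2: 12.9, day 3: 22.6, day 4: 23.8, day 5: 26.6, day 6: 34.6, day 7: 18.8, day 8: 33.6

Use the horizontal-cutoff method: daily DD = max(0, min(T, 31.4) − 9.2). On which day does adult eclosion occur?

Daily DD above 9.2 °C (capped at 22.2): 18.9, 3.7, 13.4, 14.6, 17.4, 22.2, 9.6, 22.2.
Cumulative: 18.9, 22.6, 36.0, 50.6, 68.0, 90.2, 99.8, 122.0.
The total first reaches 67 DD on day 5.

day 5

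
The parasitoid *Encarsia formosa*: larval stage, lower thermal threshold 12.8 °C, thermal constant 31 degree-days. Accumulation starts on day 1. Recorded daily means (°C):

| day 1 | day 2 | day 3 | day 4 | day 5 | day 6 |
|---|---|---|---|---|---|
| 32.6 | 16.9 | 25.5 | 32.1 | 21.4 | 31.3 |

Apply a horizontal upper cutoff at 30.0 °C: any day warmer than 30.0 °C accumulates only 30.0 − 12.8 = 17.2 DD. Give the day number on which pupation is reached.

Daily DD above 12.8 °C (capped at 17.2): 17.2, 4.1, 12.7, 17.2, 8.6, 17.2.
Cumulative: 17.2, 21.3, 34.0, 51.2, 59.8, 77.0.
The total first reaches 31 DD on day 3.

day 3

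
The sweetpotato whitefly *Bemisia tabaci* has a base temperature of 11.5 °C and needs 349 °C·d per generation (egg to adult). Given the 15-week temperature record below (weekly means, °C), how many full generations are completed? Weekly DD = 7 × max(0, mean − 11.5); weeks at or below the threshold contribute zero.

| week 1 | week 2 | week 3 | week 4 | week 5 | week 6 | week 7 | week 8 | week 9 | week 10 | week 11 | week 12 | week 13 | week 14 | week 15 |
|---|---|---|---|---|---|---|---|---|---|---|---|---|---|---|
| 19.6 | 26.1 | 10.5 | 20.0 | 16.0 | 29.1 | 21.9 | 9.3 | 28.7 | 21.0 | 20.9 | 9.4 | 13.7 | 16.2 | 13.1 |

Weekly DD (7 × max(0, T̄ − 11.5)): 56.7, 102.2, 0.0, 59.5, 31.5, 123.2, 72.8, 0.0, 120.4, 66.5, 65.8, 0.0, 15.4, 32.9, 11.2.
Season total = 758.1 DD.
Complete generations = ⌊758.1 / 349⌋ = 2.

2 generations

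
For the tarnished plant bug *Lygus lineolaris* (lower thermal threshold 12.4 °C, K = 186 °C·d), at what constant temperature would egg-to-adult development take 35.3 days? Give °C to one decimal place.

Required daily accumulation = 186 / 35.3 = 5.269 DD/day.
T = T_base + 5.269 = 12.4 + 5.269 = 17.669 ≈ 17.7 °C.

17.7 °C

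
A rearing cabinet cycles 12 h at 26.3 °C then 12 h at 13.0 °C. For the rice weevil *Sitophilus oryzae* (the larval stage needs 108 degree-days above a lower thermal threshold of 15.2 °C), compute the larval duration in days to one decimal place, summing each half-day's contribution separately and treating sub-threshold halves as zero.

Day half: max(0, 26.3 − 15.2) × 0.5 = 11.1 × 0.5 = 5.55 DD.
Night half: max(0, 13.0 − 15.2) × 0.5 = 0.0 × 0.5 = 0.00 DD.
Per 24 h: 5.55 DD/day.
Duration = 108 / 5.55 = 19.459 ≈ 19.5 days.

19.5 days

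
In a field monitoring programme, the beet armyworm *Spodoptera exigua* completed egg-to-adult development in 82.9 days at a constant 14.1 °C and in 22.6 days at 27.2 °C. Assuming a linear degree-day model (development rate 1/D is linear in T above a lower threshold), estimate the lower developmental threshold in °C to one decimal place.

9.2 °C

Linear rate model ⇒ the product D·(T − T_b) is constant across temperatures.
82.9·(14.1 − T_b) = 22.6·(27.2 − T_b)
T_b = (82.9·14.1 − 22.6·27.2) / (82.9 − 22.6) = 554.17 / 60.3 = 9.190 °C ≈ 9.2 °C.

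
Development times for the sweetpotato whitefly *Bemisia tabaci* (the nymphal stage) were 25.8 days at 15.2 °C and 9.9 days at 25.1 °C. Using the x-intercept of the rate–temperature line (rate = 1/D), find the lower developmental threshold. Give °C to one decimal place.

9.0 °C

Under the model K = D·(T − T_b), so D₁·(T₁ − T_b) = D₂·(T₂ − T_b).
25.8·(15.2 − T_b) = 9.9·(25.1 − T_b)
T_b = (25.8·15.2 − 9.9·25.1) / (25.8 − 9.9) = 143.67 / 15.9 = 9.036 °C ≈ 9.0 °C.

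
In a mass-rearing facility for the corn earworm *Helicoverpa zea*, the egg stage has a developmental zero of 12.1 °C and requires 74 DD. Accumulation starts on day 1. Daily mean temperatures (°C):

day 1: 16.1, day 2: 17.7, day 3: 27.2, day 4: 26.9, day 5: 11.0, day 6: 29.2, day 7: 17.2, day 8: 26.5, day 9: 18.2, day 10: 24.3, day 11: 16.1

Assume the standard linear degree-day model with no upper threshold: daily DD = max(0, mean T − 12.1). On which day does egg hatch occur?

Daily DD above 12.1 °C: 4.0, 5.6, 15.1, 14.8, 0.0, 17.1, 5.1, 14.4, 6.1, 12.2, 4.0.
Cumulative: 4.0, 9.6, 24.7, 39.5, 39.5, 56.6, 61.7, 76.1, 82.2, 94.4, 98.4.
The total first reaches 74 DD on day 8.

day 8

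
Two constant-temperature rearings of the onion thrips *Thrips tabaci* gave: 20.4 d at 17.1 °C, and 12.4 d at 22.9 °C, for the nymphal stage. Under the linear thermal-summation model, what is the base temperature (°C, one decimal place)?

Equal thermal constants: D₁(T₁ − T_b) = D₂(T₂ − T_b).
20.4·(17.1 − T_b) = 12.4·(22.9 − T_b)
T_b = (20.4·17.1 − 12.4·22.9) / (20.4 − 12.4) = 64.88 / 8.0 = 8.110 °C ≈ 8.1 °C.

8.1 °C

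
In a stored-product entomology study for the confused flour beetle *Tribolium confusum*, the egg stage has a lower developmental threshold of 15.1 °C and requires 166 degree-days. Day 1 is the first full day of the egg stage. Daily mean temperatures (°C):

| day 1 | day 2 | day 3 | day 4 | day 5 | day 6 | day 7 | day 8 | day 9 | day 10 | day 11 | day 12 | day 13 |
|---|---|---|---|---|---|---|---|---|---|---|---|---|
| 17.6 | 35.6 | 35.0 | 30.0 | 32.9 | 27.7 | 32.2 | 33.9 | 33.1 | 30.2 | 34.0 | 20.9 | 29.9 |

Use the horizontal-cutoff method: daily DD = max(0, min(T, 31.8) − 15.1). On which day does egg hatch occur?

day 12

Daily DD above 15.1 °C (capped at 16.7): 2.5, 16.7, 16.7, 14.9, 16.7, 12.6, 16.7, 16.7, 16.7, 15.1, 16.7, 5.8, 14.8.
Cumulative: 2.5, 19.2, 35.9, 50.8, 67.5, 80.1, 96.8, 113.5, 130.2, 145.3, 162.0, 167.8, 182.6.
The total first reaches 166 DD on day 12.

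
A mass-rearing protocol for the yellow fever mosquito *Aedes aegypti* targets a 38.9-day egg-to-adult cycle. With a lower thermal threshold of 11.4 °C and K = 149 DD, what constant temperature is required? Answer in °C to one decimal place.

Required daily accumulation = 149 / 38.9 = 3.830 DD/day.
T = T_base + 3.830 = 11.4 + 3.830 = 15.230 ≈ 15.2 °C.

15.2 °C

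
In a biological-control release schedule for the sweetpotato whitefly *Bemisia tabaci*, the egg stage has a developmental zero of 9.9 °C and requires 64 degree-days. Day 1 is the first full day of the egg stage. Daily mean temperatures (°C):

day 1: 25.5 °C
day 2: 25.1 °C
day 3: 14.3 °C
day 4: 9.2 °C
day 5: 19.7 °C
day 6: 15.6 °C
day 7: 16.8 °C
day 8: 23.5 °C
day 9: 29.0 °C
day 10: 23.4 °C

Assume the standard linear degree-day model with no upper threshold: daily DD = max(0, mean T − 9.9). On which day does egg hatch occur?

Daily DD above 9.9 °C: 15.6, 15.2, 4.4, 0.0, 9.8, 5.7, 6.9, 13.6, 19.1, 13.5.
Cumulative: 15.6, 30.8, 35.2, 35.2, 45.0, 50.7, 57.6, 71.2, 90.3, 103.8.
The total first reaches 64 DD on day 8.

day 8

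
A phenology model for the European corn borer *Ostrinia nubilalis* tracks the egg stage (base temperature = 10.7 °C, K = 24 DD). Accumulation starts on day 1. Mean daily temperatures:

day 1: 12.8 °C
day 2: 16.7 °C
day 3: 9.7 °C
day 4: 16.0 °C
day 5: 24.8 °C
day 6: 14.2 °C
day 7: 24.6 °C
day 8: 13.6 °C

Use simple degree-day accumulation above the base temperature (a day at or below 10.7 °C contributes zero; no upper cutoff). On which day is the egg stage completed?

Daily DD above 10.7 °C: 2.1, 6.0, 0.0, 5.3, 14.1, 3.5, 13.9, 2.9.
Cumulative: 2.1, 8.1, 8.1, 13.4, 27.5, 31.0, 44.9, 47.8.
The total first reaches 24 DD on day 5.

day 5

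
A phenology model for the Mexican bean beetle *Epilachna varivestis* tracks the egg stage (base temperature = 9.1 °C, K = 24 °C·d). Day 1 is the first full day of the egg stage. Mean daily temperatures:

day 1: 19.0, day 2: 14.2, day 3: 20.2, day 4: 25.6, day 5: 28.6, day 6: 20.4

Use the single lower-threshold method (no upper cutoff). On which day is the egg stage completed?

day 3

Daily DD above 9.1 °C: 9.9, 5.1, 11.1, 16.5, 19.5, 11.3.
Cumulative: 9.9, 15.0, 26.1, 42.6, 62.1, 73.4.
The total first reaches 24 DD on day 3.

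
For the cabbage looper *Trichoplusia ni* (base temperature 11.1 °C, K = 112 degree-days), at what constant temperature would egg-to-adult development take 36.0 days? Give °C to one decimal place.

14.2 °C

Required daily accumulation = 112 / 36.0 = 3.111 DD/day.
T = T_base + 3.111 = 11.1 + 3.111 = 14.211 ≈ 14.2 °C.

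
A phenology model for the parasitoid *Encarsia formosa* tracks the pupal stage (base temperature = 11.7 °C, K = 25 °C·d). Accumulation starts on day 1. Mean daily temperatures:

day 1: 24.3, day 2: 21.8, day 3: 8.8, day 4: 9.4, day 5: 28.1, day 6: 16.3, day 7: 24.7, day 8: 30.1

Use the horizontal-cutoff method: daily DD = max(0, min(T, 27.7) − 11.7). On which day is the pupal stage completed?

day 5

Daily DD above 11.7 °C (capped at 16.0): 12.6, 10.1, 0.0, 0.0, 16.0, 4.6, 13.0, 16.0.
Cumulative: 12.6, 22.7, 22.7, 22.7, 38.7, 43.3, 56.3, 72.3.
The total first reaches 25 DD on day 5.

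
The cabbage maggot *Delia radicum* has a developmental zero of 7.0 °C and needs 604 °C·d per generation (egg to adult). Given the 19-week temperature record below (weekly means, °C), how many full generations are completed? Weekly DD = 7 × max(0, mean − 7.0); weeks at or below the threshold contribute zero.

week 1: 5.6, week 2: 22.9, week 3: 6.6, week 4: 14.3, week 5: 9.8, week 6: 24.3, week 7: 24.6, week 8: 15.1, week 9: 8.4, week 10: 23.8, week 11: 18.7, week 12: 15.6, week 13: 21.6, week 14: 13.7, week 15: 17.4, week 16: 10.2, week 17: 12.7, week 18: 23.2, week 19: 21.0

2 generations

Weekly DD (7 × max(0, T̄ − 7.0)): 0.0, 111.3, 0.0, 51.1, 19.6, 121.1, 123.2, 56.7, 9.8, 117.6, 81.9, 60.2, 102.2, 46.9, 72.8, 22.4, 39.9, 113.4, 98.0.
Season total = 1248.1 DD.
Complete generations = ⌊1248.1 / 604⌋ = 2.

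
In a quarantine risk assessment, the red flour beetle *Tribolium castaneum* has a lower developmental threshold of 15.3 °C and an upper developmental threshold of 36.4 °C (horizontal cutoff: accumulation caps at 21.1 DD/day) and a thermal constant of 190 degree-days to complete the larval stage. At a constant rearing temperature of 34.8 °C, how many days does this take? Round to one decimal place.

9.7 days

Daily accumulation = 34.8 − 15.3 = 19.5 DD/day.
Duration = 190 / 19.5 = 9.744 ≈ 9.7 days.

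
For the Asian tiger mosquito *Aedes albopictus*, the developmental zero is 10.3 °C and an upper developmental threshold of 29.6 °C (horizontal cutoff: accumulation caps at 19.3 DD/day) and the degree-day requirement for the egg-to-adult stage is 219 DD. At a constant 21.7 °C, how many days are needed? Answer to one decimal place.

Daily accumulation = 21.7 − 10.3 = 11.4 DD/day.
Duration = 219 / 11.4 = 19.211 ≈ 19.2 days.

19.2 days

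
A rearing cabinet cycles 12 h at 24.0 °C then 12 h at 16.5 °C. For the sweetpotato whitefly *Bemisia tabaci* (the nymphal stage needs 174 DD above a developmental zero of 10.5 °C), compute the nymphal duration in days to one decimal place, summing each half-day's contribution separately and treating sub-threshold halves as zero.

Day half: max(0, 24.0 − 10.5) × 0.5 = 13.5 × 0.5 = 6.75 DD.
Night half: max(0, 16.5 − 10.5) × 0.5 = 6.0 × 0.5 = 3.00 DD.
Per 24 h: 9.75 DD/day.
Duration = 174 / 9.75 = 17.846 ≈ 17.8 days.

17.8 days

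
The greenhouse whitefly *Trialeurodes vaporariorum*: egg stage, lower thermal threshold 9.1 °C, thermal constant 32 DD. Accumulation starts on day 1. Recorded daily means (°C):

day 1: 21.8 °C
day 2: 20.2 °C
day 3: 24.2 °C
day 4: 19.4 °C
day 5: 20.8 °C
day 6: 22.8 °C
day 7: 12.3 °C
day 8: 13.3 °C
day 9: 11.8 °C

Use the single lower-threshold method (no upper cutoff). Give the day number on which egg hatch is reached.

day 3

Daily DD above 9.1 °C: 12.7, 11.1, 15.1, 10.3, 11.7, 13.7, 3.2, 4.2, 2.7.
Cumulative: 12.7, 23.8, 38.9, 49.2, 60.9, 74.6, 77.8, 82.0, 84.7.
The total first reaches 32 DD on day 3.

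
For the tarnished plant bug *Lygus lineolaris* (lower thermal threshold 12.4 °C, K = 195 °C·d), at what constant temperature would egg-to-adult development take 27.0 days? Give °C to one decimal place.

19.6 °C

Required daily accumulation = 195 / 27.0 = 7.222 DD/day.
T = T_base + 7.222 = 12.4 + 7.222 = 19.622 ≈ 19.6 °C.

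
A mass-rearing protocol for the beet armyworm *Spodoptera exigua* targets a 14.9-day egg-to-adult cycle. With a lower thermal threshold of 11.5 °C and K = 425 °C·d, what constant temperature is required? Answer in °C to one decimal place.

Required daily accumulation = 425 / 14.9 = 28.523 DD/day.
T = T_base + 28.523 = 11.5 + 28.523 = 40.023 ≈ 40.0 °C.

40.0 °C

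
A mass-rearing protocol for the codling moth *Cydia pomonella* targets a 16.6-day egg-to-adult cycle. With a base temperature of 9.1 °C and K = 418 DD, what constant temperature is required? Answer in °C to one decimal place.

Required daily accumulation = 418 / 16.6 = 25.181 DD/day.
T = T_base + 25.181 = 9.1 + 25.181 = 34.281 ≈ 34.3 °C.

34.3 °C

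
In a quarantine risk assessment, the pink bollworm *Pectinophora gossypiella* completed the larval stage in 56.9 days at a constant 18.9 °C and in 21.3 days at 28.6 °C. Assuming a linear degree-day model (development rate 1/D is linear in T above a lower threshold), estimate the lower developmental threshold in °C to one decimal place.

Linear rate model ⇒ the product D·(T − T_b) is constant across temperatures.
56.9·(18.9 − T_b) = 21.3·(28.6 − T_b)
T_b = (56.9·18.9 − 21.3·28.6) / (56.9 − 21.3) = 466.23 / 35.6 = 13.096 °C ≈ 13.1 °C.

13.1 °C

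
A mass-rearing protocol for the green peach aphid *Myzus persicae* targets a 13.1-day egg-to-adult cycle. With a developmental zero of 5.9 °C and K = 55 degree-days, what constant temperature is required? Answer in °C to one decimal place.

10.1 °C

Required daily accumulation = 55 / 13.1 = 4.198 DD/day.
T = T_base + 4.198 = 5.9 + 4.198 = 10.098 ≈ 10.1 °C.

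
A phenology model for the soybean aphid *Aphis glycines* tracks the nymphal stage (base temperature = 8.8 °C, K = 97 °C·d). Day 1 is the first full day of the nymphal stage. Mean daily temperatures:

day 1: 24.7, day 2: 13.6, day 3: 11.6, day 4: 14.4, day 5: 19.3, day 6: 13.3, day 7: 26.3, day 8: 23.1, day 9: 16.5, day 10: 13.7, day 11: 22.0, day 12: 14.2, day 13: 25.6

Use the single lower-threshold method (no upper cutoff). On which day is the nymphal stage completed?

Daily DD above 8.8 °C: 15.9, 4.8, 2.8, 5.6, 10.5, 4.5, 17.5, 14.3, 7.7, 4.9, 13.2, 5.4, 16.8.
Cumulative: 15.9, 20.7, 23.5, 29.1, 39.6, 44.1, 61.6, 75.9, 83.6, 88.5, 101.7, 107.1, 123.9.
The total first reaches 97 DD on day 11.

day 11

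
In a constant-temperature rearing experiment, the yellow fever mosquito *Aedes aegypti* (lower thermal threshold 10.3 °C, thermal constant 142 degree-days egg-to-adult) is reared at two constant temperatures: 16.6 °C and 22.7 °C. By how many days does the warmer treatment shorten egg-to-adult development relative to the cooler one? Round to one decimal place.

11.1 days

At 16.6 °C: 142 / (16.6 − 10.3) = 142 / 6.3 = 22.540 d.
At 22.7 °C: 142 / (22.7 − 10.3) = 142 / 12.4 = 11.452 d.
Difference = |22.540 − 11.452| = 11.088 ≈ 11.1 days.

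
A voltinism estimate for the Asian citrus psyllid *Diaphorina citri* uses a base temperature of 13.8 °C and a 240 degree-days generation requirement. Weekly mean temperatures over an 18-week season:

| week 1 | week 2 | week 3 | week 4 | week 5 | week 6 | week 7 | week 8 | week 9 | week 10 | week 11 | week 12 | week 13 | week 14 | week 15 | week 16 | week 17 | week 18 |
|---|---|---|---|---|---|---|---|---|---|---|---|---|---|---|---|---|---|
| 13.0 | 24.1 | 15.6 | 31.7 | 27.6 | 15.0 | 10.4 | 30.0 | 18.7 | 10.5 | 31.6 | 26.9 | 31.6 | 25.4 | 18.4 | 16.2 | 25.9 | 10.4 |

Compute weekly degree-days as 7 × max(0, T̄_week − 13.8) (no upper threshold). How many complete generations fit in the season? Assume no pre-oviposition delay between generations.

Weekly DD (7 × max(0, T̄ − 13.8)): 0.0, 72.1, 12.6, 125.3, 96.6, 8.4, 0.0, 113.4, 34.3, 0.0, 124.6, 91.7, 124.6, 81.2, 32.2, 16.8, 84.7, 0.0.
Season total = 1018.5 DD.
Complete generations = ⌊1018.5 / 240⌋ = 4.

4 generations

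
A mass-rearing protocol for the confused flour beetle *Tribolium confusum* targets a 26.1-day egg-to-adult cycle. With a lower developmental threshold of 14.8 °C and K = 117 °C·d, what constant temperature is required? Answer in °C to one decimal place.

Required daily accumulation = 117 / 26.1 = 4.483 DD/day.
T = T_base + 4.483 = 14.8 + 4.483 = 19.283 ≈ 19.3 °C.

19.3 °C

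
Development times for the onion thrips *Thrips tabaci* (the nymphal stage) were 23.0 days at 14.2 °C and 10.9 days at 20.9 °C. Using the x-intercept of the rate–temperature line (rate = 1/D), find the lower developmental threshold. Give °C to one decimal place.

Under the model K = D·(T − T_b), so D₁·(T₁ − T_b) = D₂·(T₂ − T_b).
23.0·(14.2 − T_b) = 10.9·(20.9 − T_b)
T_b = (23.0·14.2 − 10.9·20.9) / (23.0 − 10.9) = 98.79 / 12.1 = 8.164 °C ≈ 8.2 °C.

8.2 °C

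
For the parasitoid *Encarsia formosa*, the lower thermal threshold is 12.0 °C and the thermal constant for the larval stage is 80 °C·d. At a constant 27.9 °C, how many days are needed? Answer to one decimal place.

Daily accumulation = 27.9 − 12.0 = 15.9 DD/day.
Duration = 80 / 15.9 = 5.031 ≈ 5.0 days.

5.0 days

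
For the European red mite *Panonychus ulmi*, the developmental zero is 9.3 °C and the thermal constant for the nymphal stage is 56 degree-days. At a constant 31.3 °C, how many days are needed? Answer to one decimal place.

Daily accumulation = 31.3 − 9.3 = 22.0 DD/day.
Duration = 56 / 22.0 = 2.545 ≈ 2.5 days.

2.5 days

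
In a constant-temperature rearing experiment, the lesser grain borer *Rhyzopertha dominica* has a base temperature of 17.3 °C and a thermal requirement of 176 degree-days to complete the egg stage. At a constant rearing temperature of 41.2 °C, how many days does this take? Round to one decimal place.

Daily accumulation = 41.2 − 17.3 = 23.9 DD/day.
Duration = 176 / 23.9 = 7.364 ≈ 7.4 days.

7.4 days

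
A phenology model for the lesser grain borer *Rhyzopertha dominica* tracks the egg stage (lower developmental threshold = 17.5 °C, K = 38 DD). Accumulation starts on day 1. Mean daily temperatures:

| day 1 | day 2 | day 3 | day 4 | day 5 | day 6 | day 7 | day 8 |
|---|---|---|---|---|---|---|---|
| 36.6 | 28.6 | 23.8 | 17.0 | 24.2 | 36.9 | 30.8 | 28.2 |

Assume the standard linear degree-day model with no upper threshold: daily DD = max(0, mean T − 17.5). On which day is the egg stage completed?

day 5

Daily DD above 17.5 °C: 19.1, 11.1, 6.3, 0.0, 6.7, 19.4, 13.3, 10.7.
Cumulative: 19.1, 30.2, 36.5, 36.5, 43.2, 62.6, 75.9, 86.6.
The total first reaches 38 DD on day 5.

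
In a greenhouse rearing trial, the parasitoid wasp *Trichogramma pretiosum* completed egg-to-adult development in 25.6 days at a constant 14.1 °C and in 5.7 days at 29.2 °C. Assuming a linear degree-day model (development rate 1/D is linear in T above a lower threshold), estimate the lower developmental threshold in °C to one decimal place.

Under the model K = D·(T − T_b), so D₁·(T₁ − T_b) = D₂·(T₂ − T_b).
25.6·(14.1 − T_b) = 5.7·(29.2 − T_b)
T_b = (25.6·14.1 − 5.7·29.2) / (25.6 − 5.7) = 194.52 / 19.9 = 9.775 °C ≈ 9.8 °C.

9.8 °C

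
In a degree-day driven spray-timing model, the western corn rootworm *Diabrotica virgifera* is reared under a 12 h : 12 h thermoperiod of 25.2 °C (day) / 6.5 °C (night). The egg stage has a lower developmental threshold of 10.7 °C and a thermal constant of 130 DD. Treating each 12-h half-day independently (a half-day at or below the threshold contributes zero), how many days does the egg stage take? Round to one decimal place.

17.9 days

Day half: max(0, 25.2 − 10.7) × 0.5 = 14.5 × 0.5 = 7.25 DD.
Night half: max(0, 6.5 − 10.7) × 0.5 = 0.0 × 0.5 = 0.00 DD.
Per 24 h: 7.25 DD/day.
Duration = 130 / 7.25 = 17.931 ≈ 17.9 days.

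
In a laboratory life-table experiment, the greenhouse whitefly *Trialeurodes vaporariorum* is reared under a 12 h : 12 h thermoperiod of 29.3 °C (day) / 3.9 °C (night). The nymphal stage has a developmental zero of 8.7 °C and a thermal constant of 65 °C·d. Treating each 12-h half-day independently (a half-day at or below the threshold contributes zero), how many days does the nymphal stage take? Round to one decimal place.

6.3 days

Day half: max(0, 29.3 − 8.7) × 0.5 = 20.6 × 0.5 = 10.30 DD.
Night half: max(0, 3.9 − 8.7) × 0.5 = 0.0 × 0.5 = 0.00 DD.
Per 24 h: 10.30 DD/day.
Duration = 65 / 10.30 = 6.311 ≈ 6.3 days.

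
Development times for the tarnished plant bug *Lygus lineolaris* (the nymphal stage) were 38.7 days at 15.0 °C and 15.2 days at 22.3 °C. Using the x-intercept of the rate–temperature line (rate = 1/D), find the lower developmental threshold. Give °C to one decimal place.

Linear rate model ⇒ the product D·(T − T_b) is constant across temperatures.
38.7·(15.0 − T_b) = 15.2·(22.3 − T_b)
T_b = (38.7·15.0 − 15.2·22.3) / (38.7 − 15.2) = 241.54 / 23.5 = 10.278 °C ≈ 10.3 °C.

10.3 °C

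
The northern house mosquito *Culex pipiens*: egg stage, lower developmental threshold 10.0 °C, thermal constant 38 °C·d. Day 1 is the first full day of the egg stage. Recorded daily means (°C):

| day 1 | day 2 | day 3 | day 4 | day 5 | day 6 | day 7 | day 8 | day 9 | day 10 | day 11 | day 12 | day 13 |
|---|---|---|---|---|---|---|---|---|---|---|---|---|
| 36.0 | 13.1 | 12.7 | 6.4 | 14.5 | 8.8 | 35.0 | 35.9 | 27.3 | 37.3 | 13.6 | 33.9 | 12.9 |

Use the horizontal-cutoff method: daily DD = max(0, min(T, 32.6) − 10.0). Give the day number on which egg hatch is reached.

Daily DD above 10.0 °C (capped at 22.6): 22.6, 3.1, 2.7, 0.0, 4.5, 0.0, 22.6, 22.6, 17.3, 22.6, 3.6, 22.6, 2.9.
Cumulative: 22.6, 25.7, 28.4, 28.4, 32.9, 32.9, 55.5, 78.1, 95.4, 118.0, 121.6, 144.2, 147.1.
The total first reaches 38 DD on day 7.

day 7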